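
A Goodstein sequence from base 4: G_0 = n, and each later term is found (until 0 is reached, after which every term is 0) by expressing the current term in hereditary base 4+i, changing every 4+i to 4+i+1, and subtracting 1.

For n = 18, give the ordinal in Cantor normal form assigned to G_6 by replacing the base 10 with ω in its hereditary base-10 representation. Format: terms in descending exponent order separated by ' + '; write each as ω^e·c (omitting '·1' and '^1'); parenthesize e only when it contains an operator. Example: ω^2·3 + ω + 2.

i=0: 18 = 4^2 + 2 (b=4); 4→5: 5^2 + 2 = 27; 27−1 = 26
i=1: 26 = 5^2 + 1 (b=5); 5→6: 6^2 + 1 = 37; 37−1 = 36
i=2: 36 = 6^2 (b=6); 6→7: 7^2 = 49; 49−1 = 48
i=3: 48 = 6·7 + 6 (b=7); 7→8: 6·8 + 6 = 54; 54−1 = 53
i=4: 53 = 6·8 + 5 (b=8); 8→9: 6·9 + 5 = 59; 59−1 = 58
i=5: 58 = 6·9 + 4 (b=9); 9→10: 6·10 + 4 = 64; 64−1 = 63
i=6: 63 = 6·10 + 3 (b=10); 10→11: 6·11 + 3 = 69; 69−1 = 68

ω·6 + 3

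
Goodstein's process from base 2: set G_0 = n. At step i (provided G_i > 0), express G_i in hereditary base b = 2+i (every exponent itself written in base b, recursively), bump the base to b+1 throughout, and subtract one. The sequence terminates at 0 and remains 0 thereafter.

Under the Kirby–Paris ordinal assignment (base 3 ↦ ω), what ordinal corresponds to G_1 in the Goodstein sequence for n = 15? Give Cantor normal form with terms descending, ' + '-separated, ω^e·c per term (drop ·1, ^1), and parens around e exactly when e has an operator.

ω^(ω + 1) + ω^ω + ω

step 0: 15 = 2^(2 + 1) + 2^2 + 2 + 1; sub 3 for 2: 3^(3 + 1) + 3^3 + 3 + 1; = 112; G_1 = 112−1 = 111
step 1: 111 = 3^(3 + 1) + 3^3 + 3; sub 4 for 3: 4^(4 + 1) + 4^4 + 4; = 1284; G_2 = 1284−1 = 1283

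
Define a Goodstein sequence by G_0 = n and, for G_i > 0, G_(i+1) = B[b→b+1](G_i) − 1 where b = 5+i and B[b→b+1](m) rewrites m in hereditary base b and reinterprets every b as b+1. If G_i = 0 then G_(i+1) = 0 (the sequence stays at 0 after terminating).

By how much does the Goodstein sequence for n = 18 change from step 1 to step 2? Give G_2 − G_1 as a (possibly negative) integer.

G_0=18  [base 5] 3·5 + 3  →[5↦6]→  3·6 + 3 = 21  −1 ⇒ G_1=20
G_1=20  [base 6] 3·6 + 2  →[6↦7]→  3·7 + 2 = 23  −1 ⇒ G_2=22

2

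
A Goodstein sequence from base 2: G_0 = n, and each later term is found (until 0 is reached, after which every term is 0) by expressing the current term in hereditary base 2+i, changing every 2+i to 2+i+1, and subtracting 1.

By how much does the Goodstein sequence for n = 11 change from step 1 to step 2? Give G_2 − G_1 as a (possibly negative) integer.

base 2: 11 = 2^(2 + 1) + 2 + 1; at 3: 3^(3 + 1) + 3 + 1 = 85; next = 84
base 3: 84 = 3^(3 + 1) + 3; at 4: 4^(4 + 1) + 4 = 1028; next = 1027

943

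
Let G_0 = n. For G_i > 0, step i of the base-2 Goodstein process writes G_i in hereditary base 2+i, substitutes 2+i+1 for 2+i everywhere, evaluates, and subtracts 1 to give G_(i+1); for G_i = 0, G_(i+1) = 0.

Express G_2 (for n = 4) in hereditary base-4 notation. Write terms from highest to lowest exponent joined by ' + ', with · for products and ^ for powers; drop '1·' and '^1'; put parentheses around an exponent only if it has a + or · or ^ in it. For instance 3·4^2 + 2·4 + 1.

[0] 4 ≡ 2^2 (base 2). Lift 3: 27. −1: 26.
[1] 26 ≡ 2·3^2 + 2·3 + 2 (base 3). Lift 4: 42. −1: 41.
[2] 41 ≡ 2·4^2 + 2·4 + 1 (base 4). Lift 5: 61. −1: 60.

2·4^2 + 2·4 + 1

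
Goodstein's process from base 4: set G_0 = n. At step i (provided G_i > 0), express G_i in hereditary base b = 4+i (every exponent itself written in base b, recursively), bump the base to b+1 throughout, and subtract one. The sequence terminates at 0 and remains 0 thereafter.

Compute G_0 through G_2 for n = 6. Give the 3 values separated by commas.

i=0: 6 = 4 + 2 (b=4); 4→5: 5 + 2 = 7; 7−1 = 6
i=1: 6 = 5 + 1 (b=5); 5→6: 6 + 1 = 7; 7−1 = 6

6, 6, 6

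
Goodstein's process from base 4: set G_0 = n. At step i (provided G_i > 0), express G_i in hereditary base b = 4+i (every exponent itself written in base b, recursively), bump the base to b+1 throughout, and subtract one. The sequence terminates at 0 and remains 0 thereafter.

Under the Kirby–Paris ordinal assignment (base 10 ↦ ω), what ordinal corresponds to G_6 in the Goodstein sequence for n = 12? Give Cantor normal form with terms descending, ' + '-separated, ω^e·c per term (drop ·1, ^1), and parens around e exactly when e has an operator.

(0) 12|_4 = 3·4 ↦ 3·5|_5 = 15 ⇒ 14
(1) 14|_5 = 2·5 + 4 ↦ 2·6 + 4|_6 = 16 ⇒ 15
(2) 15|_6 = 2·6 + 3 ↦ 2·7 + 3|_7 = 17 ⇒ 16
(3) 16|_7 = 2·7 + 2 ↦ 2·8 + 2|_8 = 18 ⇒ 17
(4) 17|_8 = 2·8 + 1 ↦ 2·9 + 1|_9 = 19 ⇒ 18
(5) 18|_9 = 2·9 ↦ 2·10|_10 = 20 ⇒ 19
(6) 19|_10 = 10 + 9 ↦ 11 + 9|_11 = 20 ⇒ 19

ω + 9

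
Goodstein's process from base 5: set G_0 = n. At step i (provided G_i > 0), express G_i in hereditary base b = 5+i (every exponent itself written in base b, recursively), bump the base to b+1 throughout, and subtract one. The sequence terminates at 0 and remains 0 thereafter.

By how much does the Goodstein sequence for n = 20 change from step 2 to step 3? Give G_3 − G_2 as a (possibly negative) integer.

[0] 20 ≡ 4·5 (base 5). Lift 6: 24. −1: 23.
[1] 23 ≡ 3·6 + 5 (base 6). Lift 7: 26. −1: 25.
[2] 25 ≡ 3·7 + 4 (base 7). Lift 8: 28. −1: 27.

2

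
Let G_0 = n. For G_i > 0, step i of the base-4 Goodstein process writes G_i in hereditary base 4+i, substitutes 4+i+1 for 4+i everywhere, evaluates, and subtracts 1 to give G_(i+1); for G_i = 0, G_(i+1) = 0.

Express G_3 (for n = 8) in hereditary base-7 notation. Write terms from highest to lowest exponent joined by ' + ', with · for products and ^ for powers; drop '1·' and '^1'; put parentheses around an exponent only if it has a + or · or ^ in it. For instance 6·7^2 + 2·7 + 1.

step 0: 8 = 2·4; sub 5 for 4: 2·5; = 10; G_1 = 10−1 = 9
step 1: 9 = 5 + 4; sub 6 for 5: 6 + 4; = 10; G_2 = 10−1 = 9
step 2: 9 = 6 + 3; sub 7 for 6: 7 + 3; = 10; G_3 = 10−1 = 9

7 + 2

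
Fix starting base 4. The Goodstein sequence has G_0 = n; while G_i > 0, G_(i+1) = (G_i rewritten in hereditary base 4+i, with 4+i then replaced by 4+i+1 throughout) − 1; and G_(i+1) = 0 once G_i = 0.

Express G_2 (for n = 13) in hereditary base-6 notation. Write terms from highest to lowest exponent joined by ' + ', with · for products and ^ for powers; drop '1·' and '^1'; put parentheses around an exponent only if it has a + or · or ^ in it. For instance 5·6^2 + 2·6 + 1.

2·6 + 5

G_0 = 13. HB_4(13) = 3·4 + 1. Bump = 16. G_1 = 15.
G_1 = 15. HB_5(15) = 3·5. Bump = 18. G_2 = 17.
G_2 = 17. HB_6(17) = 2·6 + 5. Bump = 19. G_3 = 18.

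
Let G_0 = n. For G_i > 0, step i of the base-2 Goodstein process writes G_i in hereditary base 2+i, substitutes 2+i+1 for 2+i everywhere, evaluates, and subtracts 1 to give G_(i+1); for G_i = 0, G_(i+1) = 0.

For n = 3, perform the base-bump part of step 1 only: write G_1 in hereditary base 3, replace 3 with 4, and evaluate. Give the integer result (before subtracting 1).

4

G_0 = 3. HB_2(3) = 2 + 1. Bump = 4. G_1 = 3.
G_1 = 3. HB_3(3) = 3. Bump = 4. G_2 = 3.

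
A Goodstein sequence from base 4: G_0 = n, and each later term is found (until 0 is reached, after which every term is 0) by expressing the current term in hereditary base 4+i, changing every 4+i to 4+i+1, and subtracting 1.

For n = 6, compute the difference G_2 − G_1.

0

G_0=6  [base 4] 4 + 2  →[4↦5]→  5 + 2 = 7  −1 ⇒ G_1=6
G_1=6  [base 5] 5 + 1  →[5↦6]→  6 + 1 = 7  −1 ⇒ G_2=6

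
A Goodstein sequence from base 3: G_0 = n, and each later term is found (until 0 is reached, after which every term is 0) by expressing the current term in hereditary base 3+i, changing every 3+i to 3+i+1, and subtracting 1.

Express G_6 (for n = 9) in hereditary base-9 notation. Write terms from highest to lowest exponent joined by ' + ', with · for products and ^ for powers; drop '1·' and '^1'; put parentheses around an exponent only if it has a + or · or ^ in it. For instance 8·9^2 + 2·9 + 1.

G_0=9  [base 3] 3^2  →[3↦4]→  4^2 = 16  −1 ⇒ G_1=15
G_1=15  [base 4] 3·4 + 3  →[4↦5]→  3·5 + 3 = 18  −1 ⇒ G_2=17
G_2=17  [base 5] 3·5 + 2  →[5↦6]→  3·6 + 2 = 20  −1 ⇒ G_3=19
G_3=19  [base 6] 3·6 + 1  →[6↦7]→  3·7 + 1 = 22  −1 ⇒ G_4=21
G_4=21  [base 7] 3·7  →[7↦8]→  3·8 = 24  −1 ⇒ G_5=23
G_5=23  [base 8] 2·8 + 7  →[8↦9]→  2·9 + 7 = 25  −1 ⇒ G_6=24

2·9 + 6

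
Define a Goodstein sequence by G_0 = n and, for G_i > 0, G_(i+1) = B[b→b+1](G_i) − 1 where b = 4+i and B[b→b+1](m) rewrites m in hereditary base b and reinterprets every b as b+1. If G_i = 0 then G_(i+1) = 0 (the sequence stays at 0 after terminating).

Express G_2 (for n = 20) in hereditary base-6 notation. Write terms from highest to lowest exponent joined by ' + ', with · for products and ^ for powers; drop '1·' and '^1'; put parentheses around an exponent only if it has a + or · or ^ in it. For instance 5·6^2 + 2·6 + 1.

[0] 20 ≡ 4^2 + 4 (base 4). Lift 5: 30. −1: 29.
[1] 29 ≡ 5^2 + 4 (base 5). Lift 6: 40. −1: 39.

6^2 + 3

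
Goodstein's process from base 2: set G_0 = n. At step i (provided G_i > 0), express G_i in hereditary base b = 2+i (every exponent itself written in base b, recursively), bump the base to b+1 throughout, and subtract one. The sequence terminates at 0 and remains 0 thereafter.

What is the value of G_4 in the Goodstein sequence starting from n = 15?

326593

[0] 15 ≡ 2^(2 + 1) + 2^2 + 2 + 1 (base 2). Lift 3: 112. −1: 111.
[1] 111 ≡ 3^(3 + 1) + 3^3 + 3 (base 3). Lift 4: 1284. −1: 1283.
[2] 1283 ≡ 4^(4 + 1) + 4^4 + 3 (base 4). Lift 5: 18753. −1: 18752.
[3] 18752 ≡ 5^(5 + 1) + 5^5 + 2 (base 5). Lift 6: 326594. −1: 326593.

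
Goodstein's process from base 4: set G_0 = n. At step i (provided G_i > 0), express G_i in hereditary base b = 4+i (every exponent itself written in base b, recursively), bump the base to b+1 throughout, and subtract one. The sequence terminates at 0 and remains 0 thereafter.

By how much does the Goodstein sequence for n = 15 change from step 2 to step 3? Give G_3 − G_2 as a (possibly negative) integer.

2

15 —HB4→ 3·4 + 3 —bump→ 3·5 + 3 = 18 —(−1)→ 17
17 —HB5→ 3·5 + 2 —bump→ 3·6 + 2 = 20 —(−1)→ 19
19 —HB6→ 3·6 + 1 —bump→ 3·7 + 1 = 22 —(−1)→ 21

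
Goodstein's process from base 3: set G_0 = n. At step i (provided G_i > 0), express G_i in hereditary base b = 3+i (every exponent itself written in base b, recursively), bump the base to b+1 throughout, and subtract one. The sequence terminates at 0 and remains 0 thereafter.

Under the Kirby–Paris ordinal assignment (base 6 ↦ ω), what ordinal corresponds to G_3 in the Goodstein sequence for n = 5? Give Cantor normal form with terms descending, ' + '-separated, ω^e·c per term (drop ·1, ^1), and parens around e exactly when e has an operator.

5

G_0=5  [base 3] 3 + 2  →[3↦4]→  4 + 2 = 6  −1 ⇒ G_1=5
G_1=5  [base 4] 4 + 1  →[4↦5]→  5 + 1 = 6  −1 ⇒ G_2=5
G_2=5  [base 5] 5  →[5↦6]→  6 = 6  −1 ⇒ G_3=5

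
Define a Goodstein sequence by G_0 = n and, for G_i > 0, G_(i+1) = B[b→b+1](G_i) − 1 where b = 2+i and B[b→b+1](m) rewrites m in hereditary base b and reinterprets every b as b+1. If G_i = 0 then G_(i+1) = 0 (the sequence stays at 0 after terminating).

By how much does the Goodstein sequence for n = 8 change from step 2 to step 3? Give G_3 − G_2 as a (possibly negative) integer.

5757

8 —HB2→ 2^(2 + 1) —bump→ 3^(3 + 1) = 81 —(−1)→ 80
80 —HB3→ 2·3^3 + 2·3^2 + 2·3 + 2 —bump→ 2·4^4 + 2·4^2 + 2·4 + 2 = 554 —(−1)→ 553
553 —HB4→ 2·4^4 + 2·4^2 + 2·4 + 1 —bump→ 2·5^5 + 2·5^2 + 2·5 + 1 = 6311 —(−1)→ 6310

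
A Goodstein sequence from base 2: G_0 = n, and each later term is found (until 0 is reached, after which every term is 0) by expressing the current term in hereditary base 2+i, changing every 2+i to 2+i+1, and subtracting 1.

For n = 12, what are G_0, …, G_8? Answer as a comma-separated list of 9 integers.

base 2: 12 = 2^(2 + 1) + 2^2; at 3: 3^(3 + 1) + 3^3 = 108; next = 107
base 3: 107 = 3^(3 + 1) + 2·3^2 + 2·3 + 2; at 4: 4^(4 + 1) + 2·4^2 + 2·4 + 2 = 1066; next = 1065
base 4: 1065 = 4^(4 + 1) + 2·4^2 + 2·4 + 1; at 5: 5^(5 + 1) + 2·5^2 + 2·5 + 1 = 15686; next = 15685
base 5: 15685 = 5^(5 + 1) + 2·5^2 + 2·5; at 6: 6^(6 + 1) + 2·6^2 + 2·6 = 280020; next = 280019
base 6: 280019 = 6^(6 + 1) + 2·6^2 + 6 + 5; at 7: 7^(7 + 1) + 2·7^2 + 7 + 5 = 5764911; next = 5764910
base 7: 5764910 = 7^(7 + 1) + 2·7^2 + 7 + 4; at 8: 8^(8 + 1) + 2·8^2 + 8 + 4 = 134217868; next = 134217867
base 8: 134217867 = 8^(8 + 1) + 2·8^2 + 8 + 3; at 9: 9^(9 + 1) + 2·9^2 + 9 + 3 = 3486784575; next = 3486784574
base 9: 3486784574 = 9^(9 + 1) + 2·9^2 + 9 + 2; at 10: 10^(10 + 1) + 2·10^2 + 10 + 2 = 100000000212; next = 100000000211

12, 107, 1065, 15685, 280019, 5764910, 134217867, 3486784574, 100000000211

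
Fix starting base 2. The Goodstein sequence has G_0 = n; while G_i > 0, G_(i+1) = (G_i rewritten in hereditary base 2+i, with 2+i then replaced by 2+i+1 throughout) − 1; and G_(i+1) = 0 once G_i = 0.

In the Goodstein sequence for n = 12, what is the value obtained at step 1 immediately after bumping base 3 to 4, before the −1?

G_0 = 12. HB_2(12) = 2^(2 + 1) + 2^2. Bump = 108. G_1 = 107.
G_1 = 107. HB_3(107) = 3^(3 + 1) + 2·3^2 + 2·3 + 2. Bump = 1066. G_2 = 1065.

1066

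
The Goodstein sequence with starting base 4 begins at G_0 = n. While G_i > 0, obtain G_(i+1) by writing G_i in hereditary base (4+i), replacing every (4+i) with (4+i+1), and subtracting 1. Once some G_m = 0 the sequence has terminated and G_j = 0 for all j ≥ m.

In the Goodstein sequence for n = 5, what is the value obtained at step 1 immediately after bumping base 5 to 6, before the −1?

6

base 4: 5 = 4 + 1; at 5: 5 + 1 = 6; next = 5
base 5: 5 = 5; at 6: 6 = 6; next = 5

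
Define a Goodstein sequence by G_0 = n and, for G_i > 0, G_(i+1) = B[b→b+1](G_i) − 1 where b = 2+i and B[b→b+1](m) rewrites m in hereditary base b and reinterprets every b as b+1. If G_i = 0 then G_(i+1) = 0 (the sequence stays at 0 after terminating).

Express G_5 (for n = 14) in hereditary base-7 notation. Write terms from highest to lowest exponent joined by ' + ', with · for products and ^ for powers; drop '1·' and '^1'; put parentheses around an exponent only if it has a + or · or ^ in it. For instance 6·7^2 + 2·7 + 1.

[0] 14 ≡ 2^(2 + 1) + 2^2 + 2 (base 2). Lift 3: 111. −1: 110.
[1] 110 ≡ 3^(3 + 1) + 3^3 + 2 (base 3). Lift 4: 1282. −1: 1281.
[2] 1281 ≡ 4^(4 + 1) + 4^4 + 1 (base 4). Lift 5: 18751. −1: 18750.
[3] 18750 ≡ 5^(5 + 1) + 5^5 (base 5). Lift 6: 326592. −1: 326591.
[4] 326591 ≡ 6^(6 + 1) + 5·6^5 + 5·6^4 + 5·6^3 + 5·6^2 + 5·6 + 5 (base 6). Lift 7: 5862841. −1: 5862840.
[5] 5862840 ≡ 7^(7 + 1) + 5·7^5 + 5·7^4 + 5·7^3 + 5·7^2 + 5·7 + 4 (base 7). Lift 8: 134404972. −1: 134404971.

7^(7 + 1) + 5·7^5 + 5·7^4 + 5·7^3 + 5·7^2 + 5·7 + 4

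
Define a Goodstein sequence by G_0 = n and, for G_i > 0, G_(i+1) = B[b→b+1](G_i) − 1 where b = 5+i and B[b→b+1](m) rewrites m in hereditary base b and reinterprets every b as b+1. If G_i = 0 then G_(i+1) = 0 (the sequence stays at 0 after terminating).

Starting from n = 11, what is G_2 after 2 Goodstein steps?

base 5: 11 = 2·5 + 1; at 6: 2·6 + 1 = 13; next = 12
base 6: 12 = 2·6; at 7: 2·7 = 14; next = 13
base 7: 13 = 7 + 6; at 8: 8 + 6 = 14; next = 13

13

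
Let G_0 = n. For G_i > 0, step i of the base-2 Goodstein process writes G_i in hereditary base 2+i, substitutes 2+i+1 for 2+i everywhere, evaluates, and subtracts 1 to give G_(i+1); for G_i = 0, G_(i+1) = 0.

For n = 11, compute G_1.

[0] 11 ≡ 2^(2 + 1) + 2 + 1 (base 2). Lift 3: 85. −1: 84.
[1] 84 ≡ 3^(3 + 1) + 3 (base 3). Lift 4: 1028. −1: 1027.

84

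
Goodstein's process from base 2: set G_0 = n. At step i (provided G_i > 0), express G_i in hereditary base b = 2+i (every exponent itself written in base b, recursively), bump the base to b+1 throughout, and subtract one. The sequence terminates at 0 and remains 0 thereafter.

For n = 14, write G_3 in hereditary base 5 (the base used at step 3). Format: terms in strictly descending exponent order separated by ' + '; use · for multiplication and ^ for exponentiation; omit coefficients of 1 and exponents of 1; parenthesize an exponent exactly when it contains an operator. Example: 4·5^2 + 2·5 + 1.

5^(5 + 1) + 5^5

(0) 14|_2 = 2^(2 + 1) + 2^2 + 2 ↦ 3^(3 + 1) + 3^3 + 3|_3 = 111 ⇒ 110
(1) 110|_3 = 3^(3 + 1) + 3^3 + 2 ↦ 4^(4 + 1) + 4^4 + 2|_4 = 1282 ⇒ 1281
(2) 1281|_4 = 4^(4 + 1) + 4^4 + 1 ↦ 5^(5 + 1) + 5^5 + 1|_5 = 18751 ⇒ 18750
(3) 18750|_5 = 5^(5 + 1) + 5^5 ↦ 6^(6 + 1) + 6^6|_6 = 326592 ⇒ 326591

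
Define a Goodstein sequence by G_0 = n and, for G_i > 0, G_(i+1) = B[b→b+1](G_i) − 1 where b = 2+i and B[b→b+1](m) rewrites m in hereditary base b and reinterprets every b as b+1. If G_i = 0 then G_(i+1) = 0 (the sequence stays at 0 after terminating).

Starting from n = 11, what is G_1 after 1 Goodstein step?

(0) 11|_2 = 2^(2 + 1) + 2 + 1 ↦ 3^(3 + 1) + 3 + 1|_3 = 85 ⇒ 84
(1) 84|_3 = 3^(3 + 1) + 3 ↦ 4^(4 + 1) + 4|_4 = 1028 ⇒ 1027

84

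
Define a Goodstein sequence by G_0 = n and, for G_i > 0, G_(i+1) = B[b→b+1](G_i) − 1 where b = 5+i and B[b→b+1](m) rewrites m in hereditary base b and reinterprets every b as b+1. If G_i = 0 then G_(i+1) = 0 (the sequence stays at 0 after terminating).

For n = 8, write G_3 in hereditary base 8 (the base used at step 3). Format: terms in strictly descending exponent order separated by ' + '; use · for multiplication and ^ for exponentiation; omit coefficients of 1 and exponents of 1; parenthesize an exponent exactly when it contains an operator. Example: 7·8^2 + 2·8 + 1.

[0] 8 ≡ 5 + 3 (base 5). Lift 6: 9. −1: 8.
[1] 8 ≡ 6 + 2 (base 6). Lift 7: 9. −1: 8.
[2] 8 ≡ 7 + 1 (base 7). Lift 8: 9. −1: 8.
[3] 8 ≡ 8 (base 8). Lift 9: 9. −1: 8.

8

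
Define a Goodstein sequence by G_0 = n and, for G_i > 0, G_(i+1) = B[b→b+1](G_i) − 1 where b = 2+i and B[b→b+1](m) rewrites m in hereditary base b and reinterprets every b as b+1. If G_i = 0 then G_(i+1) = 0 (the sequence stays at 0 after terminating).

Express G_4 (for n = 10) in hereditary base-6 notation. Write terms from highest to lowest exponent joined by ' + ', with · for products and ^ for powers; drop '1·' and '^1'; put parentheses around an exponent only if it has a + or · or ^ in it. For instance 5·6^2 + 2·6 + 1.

5·6^6 + 5·6^5 + 5·6^4 + 5·6^3 + 5·6^2 + 5·6 + 5

[0] 10 ≡ 2^(2 + 1) + 2 (base 2). Lift 3: 84. −1: 83.
[1] 83 ≡ 3^(3 + 1) + 2 (base 3). Lift 4: 1026. −1: 1025.
[2] 1025 ≡ 4^(4 + 1) + 1 (base 4). Lift 5: 15626. −1: 15625.
[3] 15625 ≡ 5^(5 + 1) (base 5). Lift 6: 279936. −1: 279935.
[4] 279935 ≡ 5·6^6 + 5·6^5 + 5·6^4 + 5·6^3 + 5·6^2 + 5·6 + 5 (base 6). Lift 7: 4215755. −1: 4215754.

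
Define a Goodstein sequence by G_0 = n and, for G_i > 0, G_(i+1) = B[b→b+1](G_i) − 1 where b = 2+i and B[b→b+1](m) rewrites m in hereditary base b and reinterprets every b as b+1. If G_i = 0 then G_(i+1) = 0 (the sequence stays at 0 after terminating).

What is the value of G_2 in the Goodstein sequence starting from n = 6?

G_0=6  [base 2] 2^2 + 2  →[2↦3]→  3^3 + 3 = 30  −1 ⇒ G_1=29
G_1=29  [base 3] 3^3 + 2  →[3↦4]→  4^4 + 2 = 258  −1 ⇒ G_2=257
G_2=257  [base 4] 4^4 + 1  →[4↦5]→  5^5 + 1 = 3126  −1 ⇒ G_3=3125

257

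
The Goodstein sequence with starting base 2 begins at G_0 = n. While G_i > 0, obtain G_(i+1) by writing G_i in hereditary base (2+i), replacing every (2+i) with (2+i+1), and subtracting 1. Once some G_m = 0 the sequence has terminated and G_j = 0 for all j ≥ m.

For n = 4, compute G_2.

(0) 4|_2 = 2^2 ↦ 3^3|_3 = 27 ⇒ 26
(1) 26|_3 = 2·3^2 + 2·3 + 2 ↦ 2·4^2 + 2·4 + 2|_4 = 42 ⇒ 41

41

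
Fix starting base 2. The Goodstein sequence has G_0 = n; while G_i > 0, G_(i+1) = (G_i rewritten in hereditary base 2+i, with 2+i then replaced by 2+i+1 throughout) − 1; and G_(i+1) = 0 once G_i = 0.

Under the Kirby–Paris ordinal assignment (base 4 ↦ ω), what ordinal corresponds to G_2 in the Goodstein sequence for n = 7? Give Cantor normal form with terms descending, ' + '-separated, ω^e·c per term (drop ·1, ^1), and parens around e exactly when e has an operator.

ω^ω + 3

7 —HB2→ 2^2 + 2 + 1 —bump→ 3^3 + 3 + 1 = 31 —(−1)→ 30
30 —HB3→ 3^3 + 3 —bump→ 4^4 + 4 = 260 —(−1)→ 259
259 —HB4→ 4^4 + 3 —bump→ 5^5 + 3 = 3128 —(−1)→ 3127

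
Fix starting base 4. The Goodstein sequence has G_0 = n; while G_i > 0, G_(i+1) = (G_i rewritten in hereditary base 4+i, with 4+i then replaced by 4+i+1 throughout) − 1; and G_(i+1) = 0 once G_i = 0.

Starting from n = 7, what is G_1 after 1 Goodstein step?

base 4: 7 = 4 + 3; at 5: 5 + 3 = 8; next = 7
base 5: 7 = 5 + 2; at 6: 6 + 2 = 8; next = 7

7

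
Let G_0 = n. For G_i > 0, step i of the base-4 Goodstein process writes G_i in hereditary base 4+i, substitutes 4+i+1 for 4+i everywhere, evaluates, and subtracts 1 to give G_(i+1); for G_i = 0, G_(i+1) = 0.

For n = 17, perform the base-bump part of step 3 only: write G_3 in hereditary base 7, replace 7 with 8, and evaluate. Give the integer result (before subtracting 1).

step 0: 17 = 4^2 + 1; sub 5 for 4: 5^2 + 1; = 26; G_1 = 26−1 = 25
step 1: 25 = 5^2; sub 6 for 5: 6^2; = 36; G_2 = 36−1 = 35
step 2: 35 = 5·6 + 5; sub 7 for 6: 5·7 + 5; = 40; G_3 = 40−1 = 39
step 3: 39 = 5·7 + 4; sub 8 for 7: 5·8 + 4; = 44; G_4 = 44−1 = 43

44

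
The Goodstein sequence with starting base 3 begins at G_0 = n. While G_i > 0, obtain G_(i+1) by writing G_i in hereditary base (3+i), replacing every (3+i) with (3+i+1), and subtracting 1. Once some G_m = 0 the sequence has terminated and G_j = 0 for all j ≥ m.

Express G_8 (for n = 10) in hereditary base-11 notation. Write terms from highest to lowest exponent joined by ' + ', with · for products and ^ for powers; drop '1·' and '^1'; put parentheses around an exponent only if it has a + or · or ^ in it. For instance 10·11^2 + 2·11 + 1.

G_0 = 10. HB_3(10) = 3^2 + 1. Bump = 17. G_1 = 16.
G_1 = 16. HB_4(16) = 4^2. Bump = 25. G_2 = 24.
G_2 = 24. HB_5(24) = 4·5 + 4. Bump = 28. G_3 = 27.
G_3 = 27. HB_6(27) = 4·6 + 3. Bump = 31. G_4 = 30.
G_4 = 30. HB_7(30) = 4·7 + 2. Bump = 34. G_5 = 33.
G_5 = 33. HB_8(33) = 4·8 + 1. Bump = 37. G_6 = 36.
G_6 = 36. HB_9(36) = 4·9. Bump = 40. G_7 = 39.
G_7 = 39. HB_10(39) = 3·10 + 9. Bump = 42. G_8 = 41.
G_8 = 41. HB_11(41) = 3·11 + 8. Bump = 44. G_9 = 43.

3·11 + 8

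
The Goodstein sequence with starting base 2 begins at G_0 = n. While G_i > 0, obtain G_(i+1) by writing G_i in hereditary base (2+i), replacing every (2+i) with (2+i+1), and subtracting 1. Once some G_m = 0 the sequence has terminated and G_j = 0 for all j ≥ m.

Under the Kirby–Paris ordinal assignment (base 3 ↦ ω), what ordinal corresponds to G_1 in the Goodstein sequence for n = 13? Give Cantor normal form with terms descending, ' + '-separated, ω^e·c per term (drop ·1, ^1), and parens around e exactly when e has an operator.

[0] 13 ≡ 2^(2 + 1) + 2^2 + 1 (base 2). Lift 3: 109. −1: 108.
[1] 108 ≡ 3^(3 + 1) + 3^3 (base 3). Lift 4: 1280. −1: 1279.

ω^(ω + 1) + ω^ω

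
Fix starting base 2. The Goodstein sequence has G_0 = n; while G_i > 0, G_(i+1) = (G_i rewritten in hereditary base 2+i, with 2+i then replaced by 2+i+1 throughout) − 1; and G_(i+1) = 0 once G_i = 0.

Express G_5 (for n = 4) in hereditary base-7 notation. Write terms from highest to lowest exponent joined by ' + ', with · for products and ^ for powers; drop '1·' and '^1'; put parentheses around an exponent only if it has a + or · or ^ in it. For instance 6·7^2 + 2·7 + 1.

(0) 4|_2 = 2^2 ↦ 3^3|_3 = 27 ⇒ 26
(1) 26|_3 = 2·3^2 + 2·3 + 2 ↦ 2·4^2 + 2·4 + 2|_4 = 42 ⇒ 41
(2) 41|_4 = 2·4^2 + 2·4 + 1 ↦ 2·5^2 + 2·5 + 1|_5 = 61 ⇒ 60
(3) 60|_5 = 2·5^2 + 2·5 ↦ 2·6^2 + 2·6|_6 = 84 ⇒ 83
(4) 83|_6 = 2·6^2 + 6 + 5 ↦ 2·7^2 + 7 + 5|_7 = 110 ⇒ 109
(5) 109|_7 = 2·7^2 + 7 + 4 ↦ 2·8^2 + 8 + 4|_8 = 140 ⇒ 139

2·7^2 + 7 + 4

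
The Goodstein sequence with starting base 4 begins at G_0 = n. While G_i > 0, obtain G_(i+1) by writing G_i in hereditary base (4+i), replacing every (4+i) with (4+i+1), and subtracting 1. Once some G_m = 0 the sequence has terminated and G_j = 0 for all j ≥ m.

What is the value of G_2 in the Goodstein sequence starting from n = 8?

9

[0] 8 ≡ 2·4 (base 4). Lift 5: 10. −1: 9.
[1] 9 ≡ 5 + 4 (base 5). Lift 6: 10. −1: 9.
[2] 9 ≡ 6 + 3 (base 6). Lift 7: 10. −1: 9.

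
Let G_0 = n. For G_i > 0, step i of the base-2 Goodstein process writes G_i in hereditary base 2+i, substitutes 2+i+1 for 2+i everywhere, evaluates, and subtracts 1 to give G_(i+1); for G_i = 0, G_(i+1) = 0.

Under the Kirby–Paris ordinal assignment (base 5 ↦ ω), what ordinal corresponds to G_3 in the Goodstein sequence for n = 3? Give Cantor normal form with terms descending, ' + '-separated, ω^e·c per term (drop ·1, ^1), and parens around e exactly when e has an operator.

base 2: 3 = 2 + 1; at 3: 3 + 1 = 4; next = 3
base 3: 3 = 3; at 4: 4 = 4; next = 3
base 4: 3 = 3; at 5: 3 = 3; next = 2

2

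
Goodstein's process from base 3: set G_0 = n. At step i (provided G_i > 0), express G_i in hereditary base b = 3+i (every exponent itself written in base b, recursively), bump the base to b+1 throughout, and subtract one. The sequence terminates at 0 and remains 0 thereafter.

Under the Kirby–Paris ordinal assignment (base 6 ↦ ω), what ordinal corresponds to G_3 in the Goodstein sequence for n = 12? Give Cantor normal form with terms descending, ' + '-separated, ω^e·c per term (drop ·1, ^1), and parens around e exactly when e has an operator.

i=0: 12 = 3^2 + 3 (b=3); 3→4: 4^2 + 4 = 20; 20−1 = 19
i=1: 19 = 4^2 + 3 (b=4); 4→5: 5^2 + 3 = 28; 28−1 = 27
i=2: 27 = 5^2 + 2 (b=5); 5→6: 6^2 + 2 = 38; 38−1 = 37
i=3: 37 = 6^2 + 1 (b=6); 6→7: 7^2 + 1 = 50; 50−1 = 49

ω^2 + 1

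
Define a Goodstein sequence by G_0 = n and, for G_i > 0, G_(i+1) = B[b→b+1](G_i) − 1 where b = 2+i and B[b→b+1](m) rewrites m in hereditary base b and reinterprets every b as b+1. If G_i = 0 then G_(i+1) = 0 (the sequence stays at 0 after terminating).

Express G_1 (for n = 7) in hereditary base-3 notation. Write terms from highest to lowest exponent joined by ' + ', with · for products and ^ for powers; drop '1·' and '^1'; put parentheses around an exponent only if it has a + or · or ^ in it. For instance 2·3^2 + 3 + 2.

3^3 + 3

(0) 7|_2 = 2^2 + 2 + 1 ↦ 3^3 + 3 + 1|_3 = 31 ⇒ 30
(1) 30|_3 = 3^3 + 3 ↦ 4^4 + 4|_4 = 260 ⇒ 259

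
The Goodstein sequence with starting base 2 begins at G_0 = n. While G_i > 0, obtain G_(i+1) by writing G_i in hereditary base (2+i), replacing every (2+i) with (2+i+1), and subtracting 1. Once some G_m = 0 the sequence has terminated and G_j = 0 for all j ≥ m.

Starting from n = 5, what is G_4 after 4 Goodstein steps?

base 2: 5 = 2^2 + 1; at 3: 3^3 + 1 = 28; next = 27
base 3: 27 = 3^3; at 4: 4^4 = 256; next = 255
base 4: 255 = 3·4^3 + 3·4^2 + 3·4 + 3; at 5: 3·5^3 + 3·5^2 + 3·5 + 3 = 468; next = 467
base 5: 467 = 3·5^3 + 3·5^2 + 3·5 + 2; at 6: 3·6^3 + 3·6^2 + 3·6 + 2 = 776; next = 775

775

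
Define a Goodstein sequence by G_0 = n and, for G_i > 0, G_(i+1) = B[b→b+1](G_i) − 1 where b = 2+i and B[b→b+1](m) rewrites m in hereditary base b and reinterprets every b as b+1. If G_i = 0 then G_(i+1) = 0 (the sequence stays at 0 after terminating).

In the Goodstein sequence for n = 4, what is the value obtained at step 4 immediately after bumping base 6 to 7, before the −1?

110

[0] 4 ≡ 2^2 (base 2). Lift 3: 27. −1: 26.
[1] 26 ≡ 2·3^2 + 2·3 + 2 (base 3). Lift 4: 42. −1: 41.
[2] 41 ≡ 2·4^2 + 2·4 + 1 (base 4). Lift 5: 61. −1: 60.
[3] 60 ≡ 2·5^2 + 2·5 (base 5). Lift 6: 84. −1: 83.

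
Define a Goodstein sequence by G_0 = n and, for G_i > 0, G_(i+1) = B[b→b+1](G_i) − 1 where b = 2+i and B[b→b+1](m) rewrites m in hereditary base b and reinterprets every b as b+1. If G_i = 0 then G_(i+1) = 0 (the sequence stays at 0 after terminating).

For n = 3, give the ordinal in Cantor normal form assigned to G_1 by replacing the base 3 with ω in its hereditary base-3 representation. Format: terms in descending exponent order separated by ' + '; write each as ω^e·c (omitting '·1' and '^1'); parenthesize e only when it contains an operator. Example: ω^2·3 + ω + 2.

ω

[0] 3 ≡ 2 + 1 (base 2). Lift 3: 4. −1: 3.
[1] 3 ≡ 3 (base 3). Lift 4: 4. −1: 3.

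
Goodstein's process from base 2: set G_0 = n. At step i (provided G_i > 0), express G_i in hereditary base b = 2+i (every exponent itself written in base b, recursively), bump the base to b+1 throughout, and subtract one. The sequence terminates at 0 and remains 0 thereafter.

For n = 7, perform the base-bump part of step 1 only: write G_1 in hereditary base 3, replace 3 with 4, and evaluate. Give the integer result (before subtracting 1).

base 2: 7 = 2^2 + 2 + 1; at 3: 3^3 + 3 + 1 = 31; next = 30
base 3: 30 = 3^3 + 3; at 4: 4^4 + 4 = 260; next = 259

260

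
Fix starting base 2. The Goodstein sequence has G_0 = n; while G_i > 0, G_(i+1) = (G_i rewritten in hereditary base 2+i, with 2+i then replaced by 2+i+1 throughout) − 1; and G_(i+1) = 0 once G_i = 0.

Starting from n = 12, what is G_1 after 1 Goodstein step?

107

12 —HB2→ 2^(2 + 1) + 2^2 —bump→ 3^(3 + 1) + 3^3 = 108 —(−1)→ 107
107 —HB3→ 3^(3 + 1) + 2·3^2 + 2·3 + 2 —bump→ 4^(4 + 1) + 2·4^2 + 2·4 + 2 = 1066 —(−1)→ 1065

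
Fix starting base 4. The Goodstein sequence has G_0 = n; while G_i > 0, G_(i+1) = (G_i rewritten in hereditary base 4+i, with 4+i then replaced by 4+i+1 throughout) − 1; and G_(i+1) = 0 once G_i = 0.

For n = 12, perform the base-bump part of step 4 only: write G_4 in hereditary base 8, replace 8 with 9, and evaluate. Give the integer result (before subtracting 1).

G_0=12  [base 4] 3·4  →[4↦5]→  3·5 = 15  −1 ⇒ G_1=14
G_1=14  [base 5] 2·5 + 4  →[5↦6]→  2·6 + 4 = 16  −1 ⇒ G_2=15
G_2=15  [base 6] 2·6 + 3  →[6↦7]→  2·7 + 3 = 17  −1 ⇒ G_3=16
G_3=16  [base 7] 2·7 + 2  →[7↦8]→  2·8 + 2 = 18  −1 ⇒ G_4=17

19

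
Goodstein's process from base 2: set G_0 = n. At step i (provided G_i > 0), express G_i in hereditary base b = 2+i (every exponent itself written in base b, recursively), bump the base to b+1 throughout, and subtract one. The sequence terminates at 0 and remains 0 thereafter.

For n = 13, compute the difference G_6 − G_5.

128453481

base 2: 13 = 2^(2 + 1) + 2^2 + 1; at 3: 3^(3 + 1) + 3^3 + 1 = 109; next = 108
base 3: 108 = 3^(3 + 1) + 3^3; at 4: 4^(4 + 1) + 4^4 = 1280; next = 1279
base 4: 1279 = 4^(4 + 1) + 3·4^3 + 3·4^2 + 3·4 + 3; at 5: 5^(5 + 1) + 3·5^3 + 3·5^2 + 3·5 + 3 = 16093; next = 16092
base 5: 16092 = 5^(5 + 1) + 3·5^3 + 3·5^2 + 3·5 + 2; at 6: 6^(6 + 1) + 3·6^3 + 3·6^2 + 3·6 + 2 = 280712; next = 280711
base 6: 280711 = 6^(6 + 1) + 3·6^3 + 3·6^2 + 3·6 + 1; at 7: 7^(7 + 1) + 3·7^3 + 3·7^2 + 3·7 + 1 = 5765999; next = 5765998
base 7: 5765998 = 7^(7 + 1) + 3·7^3 + 3·7^2 + 3·7; at 8: 8^(8 + 1) + 3·8^3 + 3·8^2 + 3·8 = 134219480; next = 134219479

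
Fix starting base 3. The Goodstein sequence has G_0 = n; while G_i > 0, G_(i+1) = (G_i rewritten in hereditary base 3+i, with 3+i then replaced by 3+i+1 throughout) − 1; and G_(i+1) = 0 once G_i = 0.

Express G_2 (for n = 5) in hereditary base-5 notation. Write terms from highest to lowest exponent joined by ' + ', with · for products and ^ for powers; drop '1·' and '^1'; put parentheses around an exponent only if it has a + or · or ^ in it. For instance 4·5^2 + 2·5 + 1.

base 3: 5 = 3 + 2; at 4: 4 + 2 = 6; next = 5
base 4: 5 = 4 + 1; at 5: 5 + 1 = 6; next = 5
base 5: 5 = 5; at 6: 6 = 6; next = 5

5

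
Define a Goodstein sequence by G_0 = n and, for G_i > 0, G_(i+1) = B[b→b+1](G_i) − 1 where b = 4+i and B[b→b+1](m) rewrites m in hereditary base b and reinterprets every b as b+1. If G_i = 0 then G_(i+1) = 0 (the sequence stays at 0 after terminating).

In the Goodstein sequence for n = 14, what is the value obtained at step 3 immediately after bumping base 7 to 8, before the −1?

G_0=14  [base 4] 3·4 + 2  →[4↦5]→  3·5 + 2 = 17  −1 ⇒ G_1=16
G_1=16  [base 5] 3·5 + 1  →[5↦6]→  3·6 + 1 = 19  −1 ⇒ G_2=18
G_2=18  [base 6] 3·6  →[6↦7]→  3·7 = 21  −1 ⇒ G_3=20
G_3=20  [base 7] 2·7 + 6  →[7↦8]→  2·8 + 6 = 22  −1 ⇒ G_4=21

22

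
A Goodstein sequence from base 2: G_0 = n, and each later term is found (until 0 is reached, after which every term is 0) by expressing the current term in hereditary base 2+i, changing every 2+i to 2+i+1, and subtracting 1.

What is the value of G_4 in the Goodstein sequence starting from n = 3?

1

G_0=3  [base 2] 2 + 1  →[2↦3]→  3 + 1 = 4  −1 ⇒ G_1=3
G_1=3  [base 3] 3  →[3↦4]→  4 = 4  −1 ⇒ G_2=3
G_2=3  [base 4] 3  →[4↦5]→  3 = 3  −1 ⇒ G_3=2
G_3=2  [base 5] 2  →[5↦6]→  2 = 2  −1 ⇒ G_4=1
G_4=1  [base 6] 1  →[6↦7]→  1 = 1  −1 ⇒ G_5=0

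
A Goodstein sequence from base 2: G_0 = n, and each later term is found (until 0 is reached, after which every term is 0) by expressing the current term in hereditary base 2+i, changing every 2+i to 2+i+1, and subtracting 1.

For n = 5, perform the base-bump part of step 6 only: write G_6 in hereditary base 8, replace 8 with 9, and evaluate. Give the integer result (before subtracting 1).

2455

5 —HB2→ 2^2 + 1 —bump→ 3^3 + 1 = 28 —(−1)→ 27
27 —HB3→ 3^3 —bump→ 4^4 = 256 —(−1)→ 255
255 —HB4→ 3·4^3 + 3·4^2 + 3·4 + 3 —bump→ 3·5^3 + 3·5^2 + 3·5 + 3 = 468 —(−1)→ 467
467 —HB5→ 3·5^3 + 3·5^2 + 3·5 + 2 —bump→ 3·6^3 + 3·6^2 + 3·6 + 2 = 776 —(−1)→ 775
775 —HB6→ 3·6^3 + 3·6^2 + 3·6 + 1 —bump→ 3·7^3 + 3·7^2 + 3·7 + 1 = 1198 —(−1)→ 1197
1197 —HB7→ 3·7^3 + 3·7^2 + 3·7 —bump→ 3·8^3 + 3·8^2 + 3·8 = 1752 —(−1)→ 1751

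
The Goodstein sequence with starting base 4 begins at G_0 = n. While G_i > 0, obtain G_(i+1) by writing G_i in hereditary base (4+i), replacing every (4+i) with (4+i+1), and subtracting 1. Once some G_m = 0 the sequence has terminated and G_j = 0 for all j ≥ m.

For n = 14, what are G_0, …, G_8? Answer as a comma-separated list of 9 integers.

14, 16, 18, 20, 21, 22, 23, 24, 25

G_0 = 14. HB_4(14) = 3·4 + 2. Bump = 17. G_1 = 16.
G_1 = 16. HB_5(16) = 3·5 + 1. Bump = 19. G_2 = 18.
G_2 = 18. HB_6(18) = 3·6. Bump = 21. G_3 = 20.
G_3 = 20. HB_7(20) = 2·7 + 6. Bump = 22. G_4 = 21.
G_4 = 21. HB_8(21) = 2·8 + 5. Bump = 23. G_5 = 22.
G_5 = 22. HB_9(22) = 2·9 + 4. Bump = 24. G_6 = 23.
G_6 = 23. HB_10(23) = 2·10 + 3. Bump = 25. G_7 = 24.
G_7 = 24. HB_11(24) = 2·11 + 2. Bump = 26. G_8 = 25.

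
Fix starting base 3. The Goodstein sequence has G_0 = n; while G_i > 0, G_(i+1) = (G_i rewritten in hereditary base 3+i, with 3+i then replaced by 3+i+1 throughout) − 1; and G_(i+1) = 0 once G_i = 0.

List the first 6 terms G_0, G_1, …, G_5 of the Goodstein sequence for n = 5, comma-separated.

5, 5, 5, 5, 4, 3

(0) 5|_3 = 3 + 2 ↦ 4 + 2|_4 = 6 ⇒ 5
(1) 5|_4 = 4 + 1 ↦ 5 + 1|_5 = 6 ⇒ 5
(2) 5|_5 = 5 ↦ 6|_6 = 6 ⇒ 5
(3) 5|_6 = 5 ↦ 5|_7 = 5 ⇒ 4
(4) 4|_7 = 4 ↦ 4|_8 = 4 ⇒ 3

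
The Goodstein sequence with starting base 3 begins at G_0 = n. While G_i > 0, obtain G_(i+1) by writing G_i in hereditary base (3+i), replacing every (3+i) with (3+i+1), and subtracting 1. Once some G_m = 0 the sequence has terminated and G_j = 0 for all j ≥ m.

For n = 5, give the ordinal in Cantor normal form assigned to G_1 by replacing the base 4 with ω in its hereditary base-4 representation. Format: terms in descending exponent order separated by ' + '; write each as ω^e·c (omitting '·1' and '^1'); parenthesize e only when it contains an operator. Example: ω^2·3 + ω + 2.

G_0 = 5. HB_3(5) = 3 + 2. Bump = 6. G_1 = 5.
G_1 = 5. HB_4(5) = 4 + 1. Bump = 6. G_2 = 5.

ω + 1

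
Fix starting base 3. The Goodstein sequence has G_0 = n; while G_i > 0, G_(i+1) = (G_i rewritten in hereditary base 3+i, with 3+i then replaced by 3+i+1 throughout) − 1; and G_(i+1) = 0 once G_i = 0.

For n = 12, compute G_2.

27

step 0: 12 = 3^2 + 3; sub 4 for 3: 4^2 + 4; = 20; G_1 = 20−1 = 19
step 1: 19 = 4^2 + 3; sub 5 for 4: 5^2 + 3; = 28; G_2 = 28−1 = 27
step 2: 27 = 5^2 + 2; sub 6 for 5: 6^2 + 2; = 38; G_3 = 38−1 = 37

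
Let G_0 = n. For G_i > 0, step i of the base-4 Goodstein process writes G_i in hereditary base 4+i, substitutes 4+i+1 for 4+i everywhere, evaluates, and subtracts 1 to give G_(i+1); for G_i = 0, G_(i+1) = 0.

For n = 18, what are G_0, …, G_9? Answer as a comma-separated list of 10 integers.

18 —HB4→ 4^2 + 2 —bump→ 5^2 + 2 = 27 —(−1)→ 26
26 —HB5→ 5^2 + 1 —bump→ 6^2 + 1 = 37 —(−1)→ 36
36 —HB6→ 6^2 —bump→ 7^2 = 49 —(−1)→ 48
48 —HB7→ 6·7 + 6 —bump→ 6·8 + 6 = 54 —(−1)→ 53
53 —HB8→ 6·8 + 5 —bump→ 6·9 + 5 = 59 —(−1)→ 58
58 —HB9→ 6·9 + 4 —bump→ 6·10 + 4 = 64 —(−1)→ 63
63 —HB10→ 6·10 + 3 —bump→ 6·11 + 3 = 69 —(−1)→ 68
68 —HB11→ 6·11 + 2 —bump→ 6·12 + 2 = 74 —(−1)→ 73
73 —HB12→ 6·12 + 1 —bump→ 6·13 + 1 = 79 —(−1)→ 78

18, 26, 36, 48, 53, 58, 63, 68, 73, 78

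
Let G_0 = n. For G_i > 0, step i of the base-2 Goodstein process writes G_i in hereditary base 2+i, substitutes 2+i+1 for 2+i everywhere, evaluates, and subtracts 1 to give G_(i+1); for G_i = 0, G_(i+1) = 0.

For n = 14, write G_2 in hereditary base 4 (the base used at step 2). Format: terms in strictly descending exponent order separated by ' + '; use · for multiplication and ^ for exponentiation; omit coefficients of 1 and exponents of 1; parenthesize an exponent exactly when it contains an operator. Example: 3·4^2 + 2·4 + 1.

4^(4 + 1) + 4^4 + 1

14 —HB2→ 2^(2 + 1) + 2^2 + 2 —bump→ 3^(3 + 1) + 3^3 + 3 = 111 —(−1)→ 110
110 —HB3→ 3^(3 + 1) + 3^3 + 2 —bump→ 4^(4 + 1) + 4^4 + 2 = 1282 —(−1)→ 1281
1281 —HB4→ 4^(4 + 1) + 4^4 + 1 —bump→ 5^(5 + 1) + 5^5 + 1 = 18751 —(−1)→ 18750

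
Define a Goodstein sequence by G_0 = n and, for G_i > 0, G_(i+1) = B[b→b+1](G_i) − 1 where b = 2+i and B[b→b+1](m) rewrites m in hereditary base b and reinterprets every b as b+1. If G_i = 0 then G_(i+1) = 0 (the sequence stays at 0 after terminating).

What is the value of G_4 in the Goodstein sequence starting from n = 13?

280711

[0] 13 ≡ 2^(2 + 1) + 2^2 + 1 (base 2). Lift 3: 109. −1: 108.
[1] 108 ≡ 3^(3 + 1) + 3^3 (base 3). Lift 4: 1280. −1: 1279.
[2] 1279 ≡ 4^(4 + 1) + 3·4^3 + 3·4^2 + 3·4 + 3 (base 4). Lift 5: 16093. −1: 16092.
[3] 16092 ≡ 5^(5 + 1) + 3·5^3 + 3·5^2 + 3·5 + 2 (base 5). Lift 6: 280712. −1: 280711.
[4] 280711 ≡ 6^(6 + 1) + 3·6^3 + 3·6^2 + 3·6 + 1 (base 6). Lift 7: 5765999. −1: 5765998.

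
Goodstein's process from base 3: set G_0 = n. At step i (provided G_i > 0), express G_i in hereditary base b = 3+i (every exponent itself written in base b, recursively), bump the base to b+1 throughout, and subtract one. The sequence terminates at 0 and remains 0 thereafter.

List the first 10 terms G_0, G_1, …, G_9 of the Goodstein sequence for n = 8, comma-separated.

i=0: 8 = 2·3 + 2 (b=3); 3→4: 2·4 + 2 = 10; 10−1 = 9
i=1: 9 = 2·4 + 1 (b=4); 4→5: 2·5 + 1 = 11; 11−1 = 10
i=2: 10 = 2·5 (b=5); 5→6: 2·6 = 12; 12−1 = 11
i=3: 11 = 6 + 5 (b=6); 6→7: 7 + 5 = 12; 12−1 = 11
i=4: 11 = 7 + 4 (b=7); 7→8: 8 + 4 = 12; 12−1 = 11
i=5: 11 = 8 + 3 (b=8); 8→9: 9 + 3 = 12; 12−1 = 11
i=6: 11 = 9 + 2 (b=9); 9→10: 10 + 2 = 12; 12−1 = 11
i=7: 11 = 10 + 1 (b=10); 10→11: 11 + 1 = 12; 12−1 = 11
i=8: 11 = 11 (b=11); 11→12: 12 = 12; 12−1 = 11

8, 9, 10, 11, 11, 11, 11, 11, 11, 11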